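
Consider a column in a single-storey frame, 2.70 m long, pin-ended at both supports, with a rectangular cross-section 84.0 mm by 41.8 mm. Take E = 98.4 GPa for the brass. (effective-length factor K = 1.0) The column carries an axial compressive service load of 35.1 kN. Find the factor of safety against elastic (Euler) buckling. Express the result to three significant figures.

Buckling occurs about the weak axis: I_min = h·b³/12 with b = 41.8 mm (the shorter side).
I_min = 84.0×41.8³/12 = 5.112×10^5 mm⁴
I = 5.112×10^5 mm⁴ = 5.112×10^-7 m⁴
Effective length L_e = K·L = 1 × 2.70 = 2.700 m
P_cr = π²EI / L_e² = π² × 98.4×10⁹ × 5.112×10^-7 / 2.700² = 6.811×10^4 N
Factor of safety n = P_cr / P = 68.107 / 35.1 = 1.94

n ≈ 1.94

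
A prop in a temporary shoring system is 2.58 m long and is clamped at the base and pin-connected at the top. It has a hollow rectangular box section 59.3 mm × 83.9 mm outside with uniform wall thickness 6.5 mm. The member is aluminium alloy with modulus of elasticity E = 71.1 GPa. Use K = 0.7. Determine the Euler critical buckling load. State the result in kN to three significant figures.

Inner dimensions: h_i = 83.9 − 2×6.5 = 70.90 mm, b_i = 59.3 − 2×6.5 = 46.30 mm
Weak-axis I_min = (h_o·b_o³ − h_i·b_i³)/12 with b_o = 59.3, b_i = 46.30 mm (shorter outer/inner sides).
I_min = (83.9×59.3³ − 70.90×46.30³)/12 = 8.715×10^5 mm⁴
I = 8.715×10^5 mm⁴ = 8.715×10^-7 m⁴
Effective length L_e = K·L = 0.7 × 2.58 = 1.806 m
P_cr = π²EI / L_e² = π² × 71.1×10⁹ × 8.715×10^-7 / 1.806² = 1.875×10^5 N

P_cr ≈ 188 kN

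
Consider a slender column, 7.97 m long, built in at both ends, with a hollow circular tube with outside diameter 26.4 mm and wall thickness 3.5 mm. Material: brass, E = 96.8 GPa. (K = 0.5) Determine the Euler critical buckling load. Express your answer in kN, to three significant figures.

P_cr ≈ 1.02 kN

Inner diameter d_i = 26.4 − 2×3.5 = 19.40 mm
I = π(d_o⁴ − d_i⁴)/64 = π(26.4⁴ − 19.40⁴)/64 = 1.689×10^4 mm⁴
I = 1.689×10^4 mm⁴ = 1.689×10^-8 m⁴
Effective length L_e = K·L = 0.5 × 7.97 = 3.985 m
P_cr = π²EI / L_e² = π² × 96.8×10⁹ × 1.689×10^-8 / 3.985² = 1.016×10^3 N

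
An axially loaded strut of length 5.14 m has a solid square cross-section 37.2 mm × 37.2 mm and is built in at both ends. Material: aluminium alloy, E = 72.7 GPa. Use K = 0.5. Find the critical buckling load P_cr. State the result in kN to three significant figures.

P_cr ≈ 17.3 kN

I = a⁴/12 = 37.2⁴/12 = 1.596×10^5 mm⁴
I = 1.596×10^5 mm⁴ = 1.596×10^-7 m⁴
Effective length L_e = K·L = 0.5 × 5.14 = 2.570 m
P_cr = π²EI / L_e² = π² × 72.7×10⁹ × 1.596×10^-7 / 2.570² = 1.734×10^4 N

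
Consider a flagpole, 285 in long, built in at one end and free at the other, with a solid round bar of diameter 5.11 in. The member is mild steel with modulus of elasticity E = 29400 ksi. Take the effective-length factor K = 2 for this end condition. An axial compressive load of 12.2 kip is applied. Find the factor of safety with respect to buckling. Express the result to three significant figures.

I = πd⁴/64 = π×5.11⁴/64 = 33.47 in⁴
Effective length L_e = K·L = 2 × 285 = 570.0 in
P_cr = π²EI / L_e² = π² × 29400×10³ × 33.47 / 570.0² = 2.989×10^4 lb
Factor of safety n = P_cr / P = 29.892 / 12.2 = 2.45

n ≈ 2.45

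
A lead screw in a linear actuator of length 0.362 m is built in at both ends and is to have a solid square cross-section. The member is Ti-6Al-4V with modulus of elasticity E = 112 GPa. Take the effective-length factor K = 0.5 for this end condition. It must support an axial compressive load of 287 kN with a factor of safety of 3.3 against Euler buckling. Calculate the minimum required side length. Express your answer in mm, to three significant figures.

a ≈ 24.1 mm

Required P_cr = n·P = 3.3 × 287 = 947.1 kN
L_e = K·L = 0.5 × 0.362 = 0.1810 m
Required I = P_cr·L_e²/(π²E) = 9.471×10^5 × 0.1810² / (π² × 1.12×10^11) = 2.807×10^-8 m⁴
I_req = 2.807×10^4 mm⁴
Solid square: I = a⁴/12  ⇒  a = (12I)^(1/4) = (12×2.807×10^4)^(1/4) = 24.1 mm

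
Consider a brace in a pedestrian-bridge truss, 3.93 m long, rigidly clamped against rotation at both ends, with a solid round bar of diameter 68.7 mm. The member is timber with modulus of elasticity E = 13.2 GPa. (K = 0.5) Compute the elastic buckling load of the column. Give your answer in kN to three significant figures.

P_cr ≈ 36.9 kN

I = πd⁴/64 = π×68.7⁴/64 = 1.093×10^6 mm⁴
I = 1.093×10^6 mm⁴ = 1.093×10^-6 m⁴
Effective length L_e = K·L = 0.5 × 3.93 = 1.965 m
P_cr = π²EI / L_e² = π² × 13.2×10⁹ × 1.093×10^-6 / 1.965² = 3.689×10^4 N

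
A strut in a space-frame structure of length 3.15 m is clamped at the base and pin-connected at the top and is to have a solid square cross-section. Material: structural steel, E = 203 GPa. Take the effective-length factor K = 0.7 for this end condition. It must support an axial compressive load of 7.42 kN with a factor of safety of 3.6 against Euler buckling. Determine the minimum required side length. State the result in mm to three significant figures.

a ≈ 29.7 mm

Required P_cr = n·P = 3.6 × 7.42 = 26.71 kN
L_e = K·L = 0.7 × 3.15 = 2.205 m
Required I = P_cr·L_e²/(π²E) = 2.671×10^4 × 2.205² / (π² × 2.03×10^11) = 6.482×10^-8 m⁴
I_req = 6.482×10^4 mm⁴
Solid square: I = a⁴/12  ⇒  a = (12I)^(1/4) = (12×6.482×10^4)^(1/4) = 29.7 mm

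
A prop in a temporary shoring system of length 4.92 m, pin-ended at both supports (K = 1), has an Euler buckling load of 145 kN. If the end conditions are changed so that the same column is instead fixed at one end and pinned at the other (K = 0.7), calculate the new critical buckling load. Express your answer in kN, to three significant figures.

P_cr ∝ 1/K², so P_cr,new = P_cr,old × (K_old/K_new)² = 145 × (1/0.7)²
= 145 × 2.041 = 296 kN

P_cr ≈ 296 kN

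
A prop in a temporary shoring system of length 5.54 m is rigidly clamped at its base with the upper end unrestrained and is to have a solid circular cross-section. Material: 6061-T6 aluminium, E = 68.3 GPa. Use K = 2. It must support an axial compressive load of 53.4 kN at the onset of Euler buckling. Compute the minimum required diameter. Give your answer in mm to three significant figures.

L_e = K·L = 2 × 5.54 = 11.08 m
Required I = P_cr·L_e²/(π²E) = 5.340×10^4 × 11.08² / (π² × 6.83×10^10) = 9.725×10^-6 m⁴
I_req = 9.725×10^6 mm⁴
Solid circle: I = πd⁴/64  ⇒  d = (64I/π)^(1/4) = (64×9.725×10^6/π)^(1/4) = 119 mm

d ≈ 119 mm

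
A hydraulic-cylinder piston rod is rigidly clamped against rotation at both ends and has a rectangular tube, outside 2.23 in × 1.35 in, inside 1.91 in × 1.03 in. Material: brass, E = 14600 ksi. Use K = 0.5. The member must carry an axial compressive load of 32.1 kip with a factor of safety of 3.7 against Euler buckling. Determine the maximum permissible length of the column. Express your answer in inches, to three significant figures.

Weak-axis I_min = (h_o·b_o³ − h_i·b_i³)/12 with b_o = 1.35, b_i = 1.030 in (shorter outer/inner sides).
I_min = (2.23×1.35³ − 1.910×1.030³)/12 = 0.2833 in⁴
Required critical load P_cr = n·P = 3.7 × 32.1 = 118.8 kip = 1.188×10^5 lb
From P_cr = π²EI/(K·L)²:  L = (1/K)·√(π²EI/P_cr) = (1/0.5)·√(π²×1.46×10^7×0.2833/1.188×10^5)
L = 37.1 in

L_max ≈ 37.1 in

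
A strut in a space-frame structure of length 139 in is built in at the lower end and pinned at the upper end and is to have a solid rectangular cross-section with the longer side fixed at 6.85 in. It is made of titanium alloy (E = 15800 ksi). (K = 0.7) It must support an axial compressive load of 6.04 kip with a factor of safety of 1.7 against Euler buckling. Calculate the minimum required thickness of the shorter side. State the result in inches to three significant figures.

Required P_cr = n·P = 1.7 × 6.04 = 10.27 kip
L_e = K·L = 0.7 × 139 = 97.30 in
Required I = P_cr·L_e²/(π²E) = 1.027×10^4 × 97.30² / (π² × 1.58×10^7) = 0.6234 in⁴
Rectangle, weak axis: I_min = h·b³/12 with h = 6.85 in fixed  ⇒  b = (12I/h)^(1/3) = 1.03 in

b ≈ 1.03 in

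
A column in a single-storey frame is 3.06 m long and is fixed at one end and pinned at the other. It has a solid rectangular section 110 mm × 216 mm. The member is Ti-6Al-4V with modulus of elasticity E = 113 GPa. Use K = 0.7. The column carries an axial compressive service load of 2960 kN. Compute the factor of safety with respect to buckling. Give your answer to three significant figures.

Buckling occurs about the weak axis: I_min = h·b³/12 with b = 110 mm (the shorter side).
I_min = 216×110³/12 = 2.396×10^7 mm⁴
I = 2.396×10^7 mm⁴ = 2.396×10^-5 m⁴
Effective length L_e = K·L = 0.7 × 3.06 = 2.142 m
P_cr = π²EI / L_e² = π² × 113×10⁹ × 2.396×10^-5 / 2.142² = 5.824×10^6 N
Factor of safety n = P_cr / P = 5823.6 / 2960 = 1.97

n ≈ 1.97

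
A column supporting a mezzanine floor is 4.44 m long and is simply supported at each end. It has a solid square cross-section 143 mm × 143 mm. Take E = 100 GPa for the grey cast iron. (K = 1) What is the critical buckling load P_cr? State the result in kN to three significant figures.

P_cr ≈ 1740 kN

I = a⁴/12 = 143⁴/12 = 3.485×10^7 mm⁴
I = 3.485×10^7 mm⁴ = 3.485×10^-5 m⁴
Effective length L_e = K·L = 1 × 4.44 = 4.440 m
P_cr = π²EI / L_e² = π² × 100×10⁹ × 3.485×10^-5 / 4.440² = 1.745×10^6 N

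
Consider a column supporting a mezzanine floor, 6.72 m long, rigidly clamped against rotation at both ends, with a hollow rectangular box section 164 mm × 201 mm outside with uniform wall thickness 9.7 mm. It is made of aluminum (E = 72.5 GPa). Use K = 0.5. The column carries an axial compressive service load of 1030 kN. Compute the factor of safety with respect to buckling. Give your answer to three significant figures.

n ≈ 1.73

Inner dimensions: h_i = 201 − 2×9.7 = 181.6 mm, b_i = 164 − 2×9.7 = 144.6 mm
Weak-axis I_min = (h_o·b_o³ − h_i·b_i³)/12 with b_o = 164, b_i = 144.6 mm (shorter outer/inner sides).
I_min = (201×164³ − 181.6×144.6³)/12 = 2.813×10^7 mm⁴
I = 2.813×10^7 mm⁴ = 2.813×10^-5 m⁴
Effective length L_e = K·L = 0.5 × 6.72 = 3.360 m
P_cr = π²EI / L_e² = π² × 72.5×10⁹ × 2.813×10^-5 / 3.360² = 1.783×10^6 N
Factor of safety n = P_cr / P = 1782.8 / 1030 = 1.73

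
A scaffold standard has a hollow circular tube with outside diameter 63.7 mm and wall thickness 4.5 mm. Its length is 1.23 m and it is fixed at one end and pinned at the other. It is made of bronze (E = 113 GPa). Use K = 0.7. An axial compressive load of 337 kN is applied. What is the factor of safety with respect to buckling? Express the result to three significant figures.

n ≈ 1.65

Inner diameter d_i = 63.7 − 2×4.5 = 54.70 mm
I = π(d_o⁴ − d_i⁴)/64 = π(63.7⁴ − 54.70⁴)/64 = 3.688×10^5 mm⁴
I = 3.688×10^5 mm⁴ = 3.688×10^-7 m⁴
Effective length L_e = K·L = 0.7 × 1.23 = 0.8610 m
P_cr = π²EI / L_e² = π² × 113×10⁹ × 3.688×10^-7 / 0.8610² = 5.548×10^5 N
Factor of safety n = P_cr / P = 554.77 / 337 = 1.65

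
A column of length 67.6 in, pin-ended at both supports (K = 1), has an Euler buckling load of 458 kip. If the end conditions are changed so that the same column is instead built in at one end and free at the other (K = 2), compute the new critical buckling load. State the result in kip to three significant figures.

P_cr ≈ 114 kip

P_cr ∝ 1/K², so P_cr,new = P_cr,old × (K_old/K_new)² = 458 × (1/2)²
= 458 × 0.2500 = 114 kip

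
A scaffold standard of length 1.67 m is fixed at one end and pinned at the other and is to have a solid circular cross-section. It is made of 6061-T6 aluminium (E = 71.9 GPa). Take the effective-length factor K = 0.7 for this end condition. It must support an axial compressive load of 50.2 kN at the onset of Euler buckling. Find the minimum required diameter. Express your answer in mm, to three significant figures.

L_e = K·L = 0.7 × 1.67 = 1.169 m
Required I = P_cr·L_e²/(π²E) = 5.020×10^4 × 1.169² / (π² × 7.19×10^10) = 9.667×10^-8 m⁴
I_req = 9.667×10^4 mm⁴
Solid circle: I = πd⁴/64  ⇒  d = (64I/π)^(1/4) = (64×9.667×10^4/π)^(1/4) = 37.5 mm

d ≈ 37.5 mm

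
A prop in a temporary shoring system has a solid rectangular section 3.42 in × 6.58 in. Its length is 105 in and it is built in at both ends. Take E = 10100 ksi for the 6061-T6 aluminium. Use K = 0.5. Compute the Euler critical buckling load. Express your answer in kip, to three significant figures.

P_cr ≈ 793 kip

Buckling occurs about the weak axis: I_min = h·b³/12 with b = 3.42 in (the shorter side).
I_min = 6.58×3.42³/12 = 21.93 in⁴
Effective length L_e = K·L = 0.5 × 105 = 52.50 in
P_cr = π²EI / L_e² = π² × 10100×10³ × 21.93 / 52.50² = 7.933×10^5 lb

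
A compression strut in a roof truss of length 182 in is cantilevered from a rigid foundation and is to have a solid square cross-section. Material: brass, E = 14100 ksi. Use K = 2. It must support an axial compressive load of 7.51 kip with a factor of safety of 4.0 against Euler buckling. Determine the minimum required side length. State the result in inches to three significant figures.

Required P_cr = n·P = 4.0 × 7.51 = 30.04 kip
L_e = K·L = 2 × 182 = 364.0 in
Required I = P_cr·L_e²/(π²E) = 3.004×10^4 × 364.0² / (π² × 1.41×10^7) = 28.60 in⁴
Solid square: I = a⁴/12  ⇒  a = (12I)^(1/4) = (12×28.60)^(1/4) = 4.30 in

a ≈ 4.30 in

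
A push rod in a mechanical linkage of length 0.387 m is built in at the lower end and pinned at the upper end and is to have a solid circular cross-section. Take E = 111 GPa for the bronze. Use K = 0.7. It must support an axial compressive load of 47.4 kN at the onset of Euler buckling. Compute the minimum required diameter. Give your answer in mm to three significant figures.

L_e = K·L = 0.7 × 0.387 = 0.2709 m
Required I = P_cr·L_e²/(π²E) = 4.740×10^4 × 0.2709² / (π² × 1.11×10^11) = 3.175×10^-9 m⁴
I_req = 3.175×10^3 mm⁴
Solid circle: I = πd⁴/64  ⇒  d = (64I/π)^(1/4) = (64×3.175×10^3/π)^(1/4) = 15.9 mm

d ≈ 15.9 mm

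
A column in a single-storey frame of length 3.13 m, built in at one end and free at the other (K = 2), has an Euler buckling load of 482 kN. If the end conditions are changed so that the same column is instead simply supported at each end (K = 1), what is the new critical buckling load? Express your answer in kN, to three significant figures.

P_cr ≈ 1930 kN

P_cr ∝ 1/K², so P_cr,new = P_cr,old × (K_old/K_new)² = 482 × (2/1)²
= 482 × 4.000 = 1930 kN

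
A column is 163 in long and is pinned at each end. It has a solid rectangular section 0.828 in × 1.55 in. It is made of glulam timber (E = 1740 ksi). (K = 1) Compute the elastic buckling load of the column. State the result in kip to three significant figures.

Buckling occurs about the weak axis: I_min = h·b³/12 with b = 0.828 in (the shorter side).
I_min = 1.55×0.828³/12 = 7.332×10^-2 in⁴
Effective length L_e = K·L = 1 × 163 = 163.0 in
P_cr = π²EI / L_e² = π² × 1740×10³ × 7.332×10^-2 / 163.0² = 47.39 lb

P_cr ≈ 0.0474 kip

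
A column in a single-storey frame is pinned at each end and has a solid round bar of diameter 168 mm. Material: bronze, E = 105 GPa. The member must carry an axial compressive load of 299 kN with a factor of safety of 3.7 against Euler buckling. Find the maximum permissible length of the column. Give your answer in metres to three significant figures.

I = πd⁴/64 = π×168⁴/64 = 3.910×10^7 mm⁴
I = 3.910×10^-5 m⁴
Required critical load P_cr = n·P = 3.7 × 299 = 1106 kN = 1.106×10^6 N
From P_cr = π²EI/(K·L)²:  L = (1/K)·√(π²EI/P_cr) = (1/1)·√(π²×1.05×10^11×3.910×10^-5/1.106×10^6)
L = 6.05 m

L_max ≈ 6.05 m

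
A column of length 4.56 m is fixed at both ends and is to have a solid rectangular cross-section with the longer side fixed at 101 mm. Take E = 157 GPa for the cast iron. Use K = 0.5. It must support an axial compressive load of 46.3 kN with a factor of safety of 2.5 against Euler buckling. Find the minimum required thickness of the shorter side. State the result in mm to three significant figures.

b ≈ 35.9 mm

Required P_cr = n·P = 2.5 × 46.3 = 115.8 kN
L_e = K·L = 0.5 × 4.56 = 2.280 m
Required I = P_cr·L_e²/(π²E) = 1.157×10^5 × 2.280² / (π² × 1.57×10^11) = 3.883×10^-7 m⁴
I_req = 3.883×10^5 mm⁴
Rectangle, weak axis: I_min = h·b³/12 with h = 101 mm fixed  ⇒  b = (12I/h)^(1/3) = 35.9 mm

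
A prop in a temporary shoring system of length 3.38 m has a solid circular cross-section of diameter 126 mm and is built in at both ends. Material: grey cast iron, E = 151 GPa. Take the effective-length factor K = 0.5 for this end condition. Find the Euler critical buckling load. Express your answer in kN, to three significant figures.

P_cr ≈ 6460 kN

I = πd⁴/64 = π×126⁴/64 = 1.237×10^7 mm⁴
I = 1.237×10^7 mm⁴ = 1.237×10^-5 m⁴
Effective length L_e = K·L = 0.5 × 3.38 = 1.690 m
P_cr = π²EI / L_e² = π² × 151×10⁹ × 1.237×10^-5 / 1.690² = 6.456×10^6 N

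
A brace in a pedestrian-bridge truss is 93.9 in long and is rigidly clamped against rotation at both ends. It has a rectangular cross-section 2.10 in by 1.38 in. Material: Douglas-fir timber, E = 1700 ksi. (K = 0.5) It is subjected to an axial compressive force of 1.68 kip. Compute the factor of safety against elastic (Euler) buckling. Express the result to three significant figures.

Buckling occurs about the weak axis: I_min = h·b³/12 with b = 1.38 in (the shorter side).
I_min = 2.10×1.38³/12 = 0.4599 in⁴
Effective length L_e = K·L = 0.5 × 93.9 = 46.95 in
P_cr = π²EI / L_e² = π² × 1700×10³ × 0.4599 / 46.95² = 3.501×10^3 lb
Factor of safety n = P_cr / P = 3.5007 / 1.68 = 2.08

n ≈ 2.08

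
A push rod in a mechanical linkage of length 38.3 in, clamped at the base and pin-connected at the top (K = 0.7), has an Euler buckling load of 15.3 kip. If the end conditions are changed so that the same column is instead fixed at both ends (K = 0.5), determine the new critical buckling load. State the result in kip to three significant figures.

P_cr ∝ 1/K², so P_cr,new = P_cr,old × (K_old/K_new)² = 15.3 × (0.7/0.5)²
= 15.3 × 1.960 = 30.0 kip

P_cr ≈ 30.0 kip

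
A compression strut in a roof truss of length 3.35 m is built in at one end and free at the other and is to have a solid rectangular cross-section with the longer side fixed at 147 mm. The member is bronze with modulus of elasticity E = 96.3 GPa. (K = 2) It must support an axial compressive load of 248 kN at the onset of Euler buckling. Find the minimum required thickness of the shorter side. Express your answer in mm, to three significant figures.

b ≈ 98.5 mm

L_e = K·L = 2 × 3.35 = 6.700 m
Required I = P_cr·L_e²/(π²E) = 2.480×10^5 × 6.700² / (π² × 9.63×10^10) = 1.171×10^-5 m⁴
I_req = 1.171×10^7 mm⁴
Rectangle, weak axis: I_min = h·b³/12 with h = 147 mm fixed  ⇒  b = (12I/h)^(1/3) = 98.5 mm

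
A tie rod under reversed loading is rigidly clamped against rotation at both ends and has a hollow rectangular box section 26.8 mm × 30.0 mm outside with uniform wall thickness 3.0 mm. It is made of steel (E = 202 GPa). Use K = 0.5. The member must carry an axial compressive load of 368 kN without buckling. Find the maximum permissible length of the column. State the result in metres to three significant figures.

Inner dimensions: h_i = 30.0 − 2×3.0 = 24.00 mm, b_i = 26.8 − 2×3.0 = 20.80 mm
Weak-axis I_min = (h_o·b_o³ − h_i·b_i³)/12 with b_o = 26.8, b_i = 20.80 mm (shorter outer/inner sides).
I_min = (30.0×26.8³ − 24.00×20.80³)/12 = 3.012×10^4 mm⁴
I = 3.012×10^-8 m⁴
At the buckling limit P_cr = P = 3.680×10^5 N
From P_cr = π²EI/(K·L)²:  L = (1/K)·√(π²EI/P_cr) = (1/0.5)·√(π²×2.02×10^11×3.012×10^-8/3.680×10^5)
L = 0.808 m

L_max ≈ 0.808 m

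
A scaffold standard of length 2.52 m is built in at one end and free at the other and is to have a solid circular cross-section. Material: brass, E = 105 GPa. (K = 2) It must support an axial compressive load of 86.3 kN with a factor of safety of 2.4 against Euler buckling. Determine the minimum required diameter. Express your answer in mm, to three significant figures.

d ≈ 101 mm

Required P_cr = n·P = 2.4 × 86.3 = 207.1 kN
L_e = K·L = 2 × 2.52 = 5.040 m
Required I = P_cr·L_e²/(π²E) = 2.071×10^5 × 5.040² / (π² × 1.05×10^11) = 5.077×10^-6 m⁴
I_req = 5.077×10^6 mm⁴
Solid circle: I = πd⁴/64  ⇒  d = (64I/π)^(1/4) = (64×5.077×10^6/π)^(1/4) = 101 mm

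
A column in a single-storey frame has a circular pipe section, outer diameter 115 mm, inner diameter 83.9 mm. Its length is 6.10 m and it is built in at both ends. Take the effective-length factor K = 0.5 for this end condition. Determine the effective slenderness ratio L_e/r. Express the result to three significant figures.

λ ≈ 85.7

d_o = 115 mm, d_i = 83.9 mm
I = π(d_o⁴ − d_i⁴)/64 = π(115⁴ − 83.90⁴)/64 = 6.153×10^6 mm⁴
A = 4.858×10^3 mm²;  r_min = √(I/A) = √(6.153×10^6/4.858×10^3) = 35.59 mm
L_e = K·L = 0.5 × 6.10 m = 3.050 m = 3050.0 mm
λ = L_e / r_min = 3050.0 / 35.59 = 85.7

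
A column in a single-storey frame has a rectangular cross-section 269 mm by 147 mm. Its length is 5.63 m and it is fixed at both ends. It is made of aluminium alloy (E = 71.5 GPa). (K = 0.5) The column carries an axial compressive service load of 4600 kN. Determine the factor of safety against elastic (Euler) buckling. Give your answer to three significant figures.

n ≈ 1.38

Buckling occurs about the weak axis: I_min = h·b³/12 with b = 147 mm (the shorter side).
I_min = 269×147³/12 = 7.121×10^7 mm⁴
I = 7.121×10^7 mm⁴ = 7.121×10^-5 m⁴
Effective length L_e = K·L = 0.5 × 5.63 = 2.815 m
P_cr = π²EI / L_e² = π² × 71.5×10⁹ × 7.121×10^-5 / 2.815² = 6.341×10^6 N
Factor of safety n = P_cr / P = 6341.2 / 4600 = 1.38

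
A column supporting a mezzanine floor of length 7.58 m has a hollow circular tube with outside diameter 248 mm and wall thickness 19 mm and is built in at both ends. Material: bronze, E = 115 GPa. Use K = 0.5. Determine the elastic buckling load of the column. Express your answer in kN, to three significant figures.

Inner diameter d_i = 248 − 2×19 = 210.0 mm
I = π(d_o⁴ − d_i⁴)/64 = π(248⁴ − 210.0⁴)/64 = 9.022×10^7 mm⁴
I = 9.022×10^7 mm⁴ = 9.022×10^-5 m⁴
Effective length L_e = K·L = 0.5 × 7.58 = 3.790 m
P_cr = π²EI / L_e² = π² × 115×10⁹ × 9.022×10^-5 / 3.790² = 7.129×10^6 N

P_cr ≈ 7130 kN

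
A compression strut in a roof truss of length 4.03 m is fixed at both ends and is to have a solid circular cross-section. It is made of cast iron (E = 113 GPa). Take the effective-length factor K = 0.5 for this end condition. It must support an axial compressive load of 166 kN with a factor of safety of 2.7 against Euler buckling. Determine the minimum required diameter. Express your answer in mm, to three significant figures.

Required P_cr = n·P = 2.7 × 166 = 448.2 kN
L_e = K·L = 0.5 × 4.03 = 2.015 m
Required I = P_cr·L_e²/(π²E) = 4.482×10^5 × 2.015² / (π² × 1.13×10^11) = 1.632×10^-6 m⁴
I_req = 1.632×10^6 mm⁴
Solid circle: I = πd⁴/64  ⇒  d = (64I/π)^(1/4) = (64×1.632×10^6/π)^(1/4) = 75.9 mm

d ≈ 75.9 mm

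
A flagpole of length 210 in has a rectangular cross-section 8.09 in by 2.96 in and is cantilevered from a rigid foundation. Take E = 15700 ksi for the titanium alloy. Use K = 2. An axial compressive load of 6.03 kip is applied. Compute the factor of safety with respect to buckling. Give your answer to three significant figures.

n ≈ 2.55

Buckling occurs about the weak axis: I_min = h·b³/12 with b = 2.96 in (the shorter side).
I_min = 8.09×2.96³/12 = 17.48 in⁴
Effective length L_e = K·L = 2 × 210 = 420.0 in
P_cr = π²EI / L_e² = π² × 15700×10³ × 17.48 / 420.0² = 1.536×10^4 lb
Factor of safety n = P_cr / P = 15.358 / 6.03 = 2.55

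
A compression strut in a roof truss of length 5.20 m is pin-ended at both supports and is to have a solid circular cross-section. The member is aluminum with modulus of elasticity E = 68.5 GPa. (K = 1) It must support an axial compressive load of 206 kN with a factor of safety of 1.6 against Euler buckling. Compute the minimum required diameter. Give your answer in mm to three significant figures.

d ≈ 128 mm

Required P_cr = n·P = 1.6 × 206 = 329.6 kN
L_e = K·L = 1 × 5.20 = 5.200 m
Required I = P_cr·L_e²/(π²E) = 3.296×10^5 × 5.200² / (π² × 6.85×10^10) = 1.318×10^-5 m⁴
I_req = 1.318×10^7 mm⁴
Solid circle: I = πd⁴/64  ⇒  d = (64I/π)^(1/4) = (64×1.318×10^7/π)^(1/4) = 128 mm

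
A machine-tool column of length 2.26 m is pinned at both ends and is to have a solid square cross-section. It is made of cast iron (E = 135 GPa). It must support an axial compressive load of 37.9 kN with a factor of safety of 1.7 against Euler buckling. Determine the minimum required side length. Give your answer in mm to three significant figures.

a ≈ 41.5 mm

Required P_cr = n·P = 1.7 × 37.9 = 64.43 kN
L_e = K·L = 1 × 2.26 = 2.260 m
Required I = P_cr·L_e²/(π²E) = 6.443×10^4 × 2.260² / (π² × 1.35×10^11) = 2.470×10^-7 m⁴
I_req = 2.470×10^5 mm⁴
Solid square: I = a⁴/12  ⇒  a = (12I)^(1/4) = (12×2.470×10^5)^(1/4) = 41.5 mm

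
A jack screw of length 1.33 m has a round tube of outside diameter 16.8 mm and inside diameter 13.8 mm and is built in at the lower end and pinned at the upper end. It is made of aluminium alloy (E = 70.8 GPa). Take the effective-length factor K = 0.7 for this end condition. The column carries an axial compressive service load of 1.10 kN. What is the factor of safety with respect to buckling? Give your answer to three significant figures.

d_o = 16.8 mm, d_i = 13.8 mm
I = π(d_o⁴ − d_i⁴)/64 = π(16.8⁴ − 13.80⁴)/64 = 2.130×10^3 mm⁴
I = 2.130×10^3 mm⁴ = 2.130×10^-9 m⁴
Effective length L_e = K·L = 0.7 × 1.33 = 0.9310 m
P_cr = π²EI / L_e² = π² × 70.8×10⁹ × 2.130×10^-9 / 0.9310² = 1.717×10^3 N
Factor of safety n = P_cr / P = 1.7172 / 1.10 = 1.56

n ≈ 1.56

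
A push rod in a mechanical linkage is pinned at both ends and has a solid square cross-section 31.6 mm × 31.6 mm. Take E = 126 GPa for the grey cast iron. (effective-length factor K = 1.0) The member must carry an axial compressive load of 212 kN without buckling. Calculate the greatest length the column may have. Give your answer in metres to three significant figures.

I = a⁴/12 = 31.6⁴/12 = 8.309×10^4 mm⁴
I = 8.309×10^-8 m⁴
At the buckling limit P_cr = P = 2.120×10^5 N
From P_cr = π²EI/(K·L)²:  L = (1/K)·√(π²EI/P_cr) = (1/1)·√(π²×1.26×10^11×8.309×10^-8/2.120×10^5)
L = 0.698 m

L_max ≈ 0.698 m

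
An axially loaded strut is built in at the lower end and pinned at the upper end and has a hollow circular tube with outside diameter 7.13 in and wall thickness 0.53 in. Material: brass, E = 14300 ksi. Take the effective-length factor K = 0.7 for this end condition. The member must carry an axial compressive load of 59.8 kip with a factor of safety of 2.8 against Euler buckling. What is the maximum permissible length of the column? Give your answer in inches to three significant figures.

L_max ≈ 322 in

Inner diameter d_i = 7.13 − 2×0.53 = 6.070 in
I = π(d_o⁴ − d_i⁴)/64 = π(7.13⁴ − 6.070⁴)/64 = 60.22 in⁴
Required critical load P_cr = n·P = 2.8 × 59.8 = 167.4 kip = 1.674×10^5 lb
From P_cr = π²EI/(K·L)²:  L = (1/K)·√(π²EI/P_cr) = (1/0.7)·√(π²×1.43×10^7×60.22/1.674×10^5)
L = 322 in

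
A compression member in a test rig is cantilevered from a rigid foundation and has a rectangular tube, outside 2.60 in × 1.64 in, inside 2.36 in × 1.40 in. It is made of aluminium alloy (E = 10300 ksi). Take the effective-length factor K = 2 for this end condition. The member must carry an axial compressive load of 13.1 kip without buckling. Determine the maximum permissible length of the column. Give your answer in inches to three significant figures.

Weak-axis I_min = (h_o·b_o³ − h_i·b_i³)/12 with b_o = 1.64, b_i = 1.400 in (shorter outer/inner sides).
I_min = (2.60×1.64³ − 2.360×1.400³)/12 = 0.4161 in⁴
At the buckling limit P_cr = P = 1.310×10^4 lb
From P_cr = π²EI/(K·L)²:  L = (1/K)·√(π²EI/P_cr) = (1/2)·√(π²×1.03×10^7×0.4161/1.310×10^4)
L = 28.4 in

L_max ≈ 28.4 in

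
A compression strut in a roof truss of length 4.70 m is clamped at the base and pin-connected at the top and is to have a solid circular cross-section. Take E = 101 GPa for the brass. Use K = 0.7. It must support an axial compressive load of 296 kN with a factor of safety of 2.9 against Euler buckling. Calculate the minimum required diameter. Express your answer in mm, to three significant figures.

d ≈ 117 mm

Required P_cr = n·P = 2.9 × 296 = 858.4 kN
L_e = K·L = 0.7 × 4.70 = 3.290 m
Required I = P_cr·L_e²/(π²E) = 8.584×10^5 × 3.290² / (π² × 1.01×10^11) = 9.321×10^-6 m⁴
I_req = 9.321×10^6 mm⁴
Solid circle: I = πd⁴/64  ⇒  d = (64I/π)^(1/4) = (64×9.321×10^6/π)^(1/4) = 117 mm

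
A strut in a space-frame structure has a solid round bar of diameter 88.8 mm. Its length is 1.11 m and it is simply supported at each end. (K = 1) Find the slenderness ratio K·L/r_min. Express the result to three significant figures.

λ ≈ 50.0

I = πd⁴/64 = π×88.8⁴/64 = 3.052×10^6 mm⁴
A = 6.193×10^3 mm²;  r_min = √(I/A) = √(3.052×10^6/6.193×10^3) = 22.20 mm
L_e = K·L = 1 × 1.11 m = 1.110 m = 1110.0 mm
λ = L_e / r_min = 1110.0 / 22.20 = 50.0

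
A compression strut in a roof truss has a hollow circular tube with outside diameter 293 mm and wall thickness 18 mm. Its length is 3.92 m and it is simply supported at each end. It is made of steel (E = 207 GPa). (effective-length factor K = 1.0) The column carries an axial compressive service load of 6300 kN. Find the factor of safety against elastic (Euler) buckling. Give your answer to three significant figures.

Inner diameter d_i = 293 − 2×18 = 257.0 mm
I = π(d_o⁴ − d_i⁴)/64 = π(293⁴ − 257.0⁴)/64 = 1.476×10^8 mm⁴
I = 1.476×10^8 mm⁴ = 1.476×10^-4 m⁴
Effective length L_e = K·L = 1 × 3.92 = 3.920 m
P_cr = π²EI / L_e² = π² × 207×10⁹ × 1.476×10^-4 / 3.920² = 1.963×10^7 N
Factor of safety n = P_cr / P = 19628 / 6300 = 3.12

n ≈ 3.12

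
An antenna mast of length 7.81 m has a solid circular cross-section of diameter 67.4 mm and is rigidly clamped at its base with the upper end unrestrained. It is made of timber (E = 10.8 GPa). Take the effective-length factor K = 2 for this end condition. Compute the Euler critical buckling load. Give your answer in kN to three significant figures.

I = πd⁴/64 = π×67.4⁴/64 = 1.013×10^6 mm⁴
I = 1.013×10^6 mm⁴ = 1.013×10^-6 m⁴
Effective length L_e = K·L = 2 × 7.81 = 15.62 m
P_cr = π²EI / L_e² = π² × 10.8×10⁹ × 1.013×10^-6 / 15.62² = 442.6 N

P_cr ≈ 0.443 kN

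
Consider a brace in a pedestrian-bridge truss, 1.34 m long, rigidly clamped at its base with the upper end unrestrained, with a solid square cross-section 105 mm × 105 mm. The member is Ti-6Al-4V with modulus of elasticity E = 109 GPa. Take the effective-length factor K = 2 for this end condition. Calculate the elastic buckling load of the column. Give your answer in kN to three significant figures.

P_cr ≈ 1520 kN

I = a⁴/12 = 105⁴/12 = 1.013×10^7 mm⁴
I = 1.013×10^7 mm⁴ = 1.013×10^-5 m⁴
Effective length L_e = K·L = 2 × 1.34 = 2.680 m
P_cr = π²EI / L_e² = π² × 109×10⁹ × 1.013×10^-5 / 2.680² = 1.517×10^6 N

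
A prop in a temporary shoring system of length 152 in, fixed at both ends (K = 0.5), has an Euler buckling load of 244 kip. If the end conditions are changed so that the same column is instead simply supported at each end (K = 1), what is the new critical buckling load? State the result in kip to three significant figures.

P_cr ∝ 1/K², so P_cr,new = P_cr,old × (K_old/K_new)² = 244 × (0.5/1)²
= 244 × 0.2500 = 61.0 kip

P_cr ≈ 61.0 kip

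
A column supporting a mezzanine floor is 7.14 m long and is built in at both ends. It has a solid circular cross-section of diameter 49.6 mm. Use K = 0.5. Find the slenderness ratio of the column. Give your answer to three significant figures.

λ ≈ 288

For a solid circle r = d/4 = 49.6/4 = 12.40 mm
L_e = K·L = 0.5 × 7.14 m = 3.570 m = 3570.0 mm
λ = L_e / r_min = 3570.0 / 12.40 = 288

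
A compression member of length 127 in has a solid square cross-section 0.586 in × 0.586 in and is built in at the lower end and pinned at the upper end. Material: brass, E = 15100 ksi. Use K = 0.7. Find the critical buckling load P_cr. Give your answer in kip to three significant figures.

I = a⁴/12 = 0.586⁴/12 = 9.827×10^-3 in⁴
Effective length L_e = K·L = 0.7 × 127 = 88.90 in
P_cr = π²EI / L_e² = π² × 15100×10³ × 9.827×10^-3 / 88.90² = 185.3 lb

P_cr ≈ 0.185 kip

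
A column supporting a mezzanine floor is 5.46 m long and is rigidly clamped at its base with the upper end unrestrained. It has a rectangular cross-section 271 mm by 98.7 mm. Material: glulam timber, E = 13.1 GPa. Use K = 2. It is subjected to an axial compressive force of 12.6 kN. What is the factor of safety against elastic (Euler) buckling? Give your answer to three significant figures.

Buckling occurs about the weak axis: I_min = h·b³/12 with b = 98.7 mm (the shorter side).
I_min = 271×98.7³/12 = 2.171×10^7 mm⁴
I = 2.171×10^7 mm⁴ = 2.171×10^-5 m⁴
Effective length L_e = K·L = 2 × 5.46 = 10.92 m
P_cr = π²EI / L_e² = π² × 13.1×10⁹ × 2.171×10^-5 / 10.92² = 2.354×10^4 N
Factor of safety n = P_cr / P = 23.543 / 12.6 = 1.87

n ≈ 1.87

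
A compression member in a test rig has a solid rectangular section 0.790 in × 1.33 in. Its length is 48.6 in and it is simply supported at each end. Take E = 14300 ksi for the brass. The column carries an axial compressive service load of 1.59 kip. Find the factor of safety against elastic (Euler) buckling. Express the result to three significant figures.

Buckling occurs about the weak axis: I_min = h·b³/12 with b = 0.790 in (the shorter side).
I_min = 1.33×0.790³/12 = 5.465×10^-2 in⁴
Effective length L_e = K·L = 1 × 48.6 = 48.60 in
P_cr = π²EI / L_e² = π² × 14300×10³ × 5.465×10^-2 / 48.60² = 3.265×10^3 lb
Factor of safety n = P_cr / P = 3.2652 / 1.59 = 2.05

n ≈ 2.05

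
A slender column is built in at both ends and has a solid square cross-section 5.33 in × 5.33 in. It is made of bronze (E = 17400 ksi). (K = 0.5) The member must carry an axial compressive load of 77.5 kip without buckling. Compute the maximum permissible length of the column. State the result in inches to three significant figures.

I = a⁴/12 = 5.33⁴/12 = 67.26 in⁴
At the buckling limit P_cr = P = 7.750×10^4 lb
From P_cr = π²EI/(K·L)²:  L = (1/K)·√(π²EI/P_cr) = (1/0.5)·√(π²×1.74×10^7×67.26/7.750×10^4)
L = 772 in

L_max ≈ 772 in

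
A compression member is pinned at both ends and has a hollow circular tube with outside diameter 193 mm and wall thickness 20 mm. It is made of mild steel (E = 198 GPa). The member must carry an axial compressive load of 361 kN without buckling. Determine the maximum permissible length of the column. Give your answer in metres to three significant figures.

L_max ≈ 14.9 m

Inner diameter d_i = 193 − 2×20 = 153.0 mm
I = π(d_o⁴ − d_i⁴)/64 = π(193⁴ − 153.0⁴)/64 = 4.121×10^7 mm⁴
I = 4.121×10^-5 m⁴
At the buckling limit P_cr = P = 3.610×10^5 N
From P_cr = π²EI/(K·L)²:  L = (1/K)·√(π²EI/P_cr) = (1/1)·√(π²×1.98×10^11×4.121×10^-5/3.610×10^5)
L = 14.9 m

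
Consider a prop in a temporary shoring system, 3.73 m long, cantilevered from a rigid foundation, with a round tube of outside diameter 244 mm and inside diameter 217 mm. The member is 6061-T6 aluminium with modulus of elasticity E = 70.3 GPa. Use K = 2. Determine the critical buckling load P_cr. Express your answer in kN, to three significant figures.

d_o = 244 mm, d_i = 217 mm
I = π(d_o⁴ − d_i⁴)/64 = π(244⁴ − 217.0⁴)/64 = 6.515×10^7 mm⁴
I = 6.515×10^7 mm⁴ = 6.515×10^-5 m⁴
Effective length L_e = K·L = 2 × 3.73 = 7.460 m
P_cr = π²EI / L_e² = π² × 70.3×10⁹ × 6.515×10^-5 / 7.460² = 8.122×10^5 N

P_cr ≈ 812 kN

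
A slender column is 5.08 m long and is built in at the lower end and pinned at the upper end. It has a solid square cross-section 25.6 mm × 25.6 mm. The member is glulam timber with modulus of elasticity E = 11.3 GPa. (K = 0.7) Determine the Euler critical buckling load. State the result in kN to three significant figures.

I = a⁴/12 = 25.6⁴/12 = 3.579×10^4 mm⁴
I = 3.579×10^4 mm⁴ = 3.579×10^-8 m⁴
Effective length L_e = K·L = 0.7 × 5.08 = 3.556 m
P_cr = π²EI / L_e² = π² × 11.3×10⁹ × 3.579×10^-8 / 3.556² = 315.7 N

P_cr ≈ 0.316 kN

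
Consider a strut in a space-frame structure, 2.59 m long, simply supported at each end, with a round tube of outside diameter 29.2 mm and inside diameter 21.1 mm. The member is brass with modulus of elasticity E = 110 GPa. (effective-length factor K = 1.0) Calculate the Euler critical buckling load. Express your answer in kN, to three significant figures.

d_o = 29.2 mm, d_i = 21.1 mm
I = π(d_o⁴ − d_i⁴)/64 = π(29.2⁴ − 21.10⁴)/64 = 2.596×10^4 mm⁴
I = 2.596×10^4 mm⁴ = 2.596×10^-8 m⁴
Effective length L_e = K·L = 1 × 2.59 = 2.590 m
P_cr = π²EI / L_e² = π² × 110×10⁹ × 2.596×10^-8 / 2.590² = 4.201×10^3 N

P_cr ≈ 4.20 kN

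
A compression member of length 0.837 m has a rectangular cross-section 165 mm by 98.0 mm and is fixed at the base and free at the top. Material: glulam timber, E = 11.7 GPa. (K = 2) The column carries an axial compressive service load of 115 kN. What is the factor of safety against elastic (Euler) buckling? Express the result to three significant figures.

Buckling occurs about the weak axis: I_min = h·b³/12 with b = 98.0 mm (the shorter side).
I_min = 165×98.0³/12 = 1.294×10^7 mm⁴
I = 1.294×10^7 mm⁴ = 1.294×10^-5 m⁴
Effective length L_e = K·L = 2 × 0.837 = 1.674 m
P_cr = π²EI / L_e² = π² × 11.7×10⁹ × 1.294×10^-5 / 1.674² = 5.333×10^5 N
Factor of safety n = P_cr / P = 533.28 / 115 = 4.64

n ≈ 4.64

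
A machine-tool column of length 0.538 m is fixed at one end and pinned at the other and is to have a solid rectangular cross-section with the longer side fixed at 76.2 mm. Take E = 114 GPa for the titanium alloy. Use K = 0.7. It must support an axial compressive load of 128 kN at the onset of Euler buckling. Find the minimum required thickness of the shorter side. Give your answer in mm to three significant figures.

L_e = K·L = 0.7 × 0.538 = 0.3766 m
Required I = P_cr·L_e²/(π²E) = 1.280×10^5 × 0.3766² / (π² × 1.14×10^11) = 1.613×10^-8 m⁴
I_req = 1.613×10^4 mm⁴
Rectangle, weak axis: I_min = h·b³/12 with h = 76.2 mm fixed  ⇒  b = (12I/h)^(1/3) = 13.6 mm

b ≈ 13.6 mm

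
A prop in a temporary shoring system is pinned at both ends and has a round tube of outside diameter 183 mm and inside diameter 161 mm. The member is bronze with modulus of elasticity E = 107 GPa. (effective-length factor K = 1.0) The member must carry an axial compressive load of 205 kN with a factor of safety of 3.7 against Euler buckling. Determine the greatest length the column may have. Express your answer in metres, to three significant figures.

d_o = 183 mm, d_i = 161 mm
I = π(d_o⁴ − d_i⁴)/64 = π(183⁴ − 161.0⁴)/64 = 2.207×10^7 mm⁴
I = 2.207×10^-5 m⁴
Required critical load P_cr = n·P = 3.7 × 205 = 758.5 kN = 7.585×10^5 N
From P_cr = π²EI/(K·L)²:  L = (1/K)·√(π²EI/P_cr) = (1/1)·√(π²×1.07×10^11×2.207×10^-5/7.585×10^5)
L = 5.54 m

L_max ≈ 5.54 m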